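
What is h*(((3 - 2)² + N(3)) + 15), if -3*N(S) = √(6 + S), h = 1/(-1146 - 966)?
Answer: -5/704 ≈ -0.0071023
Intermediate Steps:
h = -1/2112 (h = 1/(-2112) = -1/2112 ≈ -0.00047348)
N(S) = -√(6 + S)/3
h*(((3 - 2)² + N(3)) + 15) = -(((3 - 2)² - √(6 + 3)/3) + 15)/2112 = -((1² - √9/3) + 15)/2112 = -((1 - ⅓*3) + 15)/2112 = -((1 - 1) + 15)/2112 = -(0 + 15)/2112 = -1/2112*15 = -5/704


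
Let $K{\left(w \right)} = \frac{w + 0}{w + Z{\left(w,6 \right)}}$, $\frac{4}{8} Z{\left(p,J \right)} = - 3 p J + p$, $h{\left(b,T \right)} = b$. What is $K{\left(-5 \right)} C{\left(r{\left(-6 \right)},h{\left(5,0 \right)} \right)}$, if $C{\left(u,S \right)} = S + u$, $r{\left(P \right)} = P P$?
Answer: $- \frac{41}{33} \approx -1.2424$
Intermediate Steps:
$r{\left(P \right)} = P^{2}$
$Z{\left(p,J \right)} = 2 p - 6 J p$ ($Z{\left(p,J \right)} = 2 \left(- 3 p J + p\right) = 2 \left(- 3 J p + p\right) = 2 \left(p - 3 J p\right) = 2 p - 6 J p$)
$K{\left(w \right)} = - \frac{1}{33}$ ($K{\left(w \right)} = \frac{w + 0}{w + 2 w \left(1 - 18\right)} = \frac{w}{w + 2 w \left(1 - 18\right)} = \frac{w}{w + 2 w \left(-17\right)} = \frac{w}{w - 34 w} = \frac{w}{\left(-33\right) w} = w \left(- \frac{1}{33 w}\right) = - \frac{1}{33}$)
$K{\left(-5 \right)} C{\left(r{\left(-6 \right)},h{\left(5,0 \right)} \right)} = - \frac{5 + \left(-6\right)^{2}}{33} = - \frac{5 + 36}{33} = \left(- \frac{1}{33}\right) 41 = - \frac{41}{33}$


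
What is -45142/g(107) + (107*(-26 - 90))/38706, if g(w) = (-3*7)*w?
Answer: 95520916/4831799 ≈ 19.769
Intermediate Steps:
g(w) = -21*w
-45142/g(107) + (107*(-26 - 90))/38706 = -45142/((-21*107)) + (107*(-26 - 90))/38706 = -45142/(-2247) + (107*(-116))*(1/38706) = -45142*(-1/2247) - 12412*1/38706 = 45142/2247 - 6206/19353 = 95520916/4831799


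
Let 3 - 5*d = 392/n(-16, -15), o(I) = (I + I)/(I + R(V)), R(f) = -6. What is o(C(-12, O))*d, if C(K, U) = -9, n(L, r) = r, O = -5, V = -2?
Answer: 874/125 ≈ 6.9920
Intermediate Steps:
o(I) = 2*I/(-6 + I) (o(I) = (I + I)/(I - 6) = (2*I)/(-6 + I) = 2*I/(-6 + I))
d = 437/75 (d = ⅗ - 392/(5*(-15)) = ⅗ - 392*(-1)/(5*15) = ⅗ - ⅕*(-392/15) = ⅗ + 392/75 = 437/75 ≈ 5.8267)
o(C(-12, O))*d = (2*(-9)/(-6 - 9))*(437/75) = (2*(-9)/(-15))*(437/75) = (2*(-9)*(-1/15))*(437/75) = (6/5)*(437/75) = 874/125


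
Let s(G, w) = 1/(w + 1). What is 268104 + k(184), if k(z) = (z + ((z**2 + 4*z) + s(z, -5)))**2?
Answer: 19353934273/16 ≈ 1.2096e+9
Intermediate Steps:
s(G, w) = 1/(1 + w)
k(z) = (-1/4 + z**2 + 5*z)**2 (k(z) = (z + ((z**2 + 4*z) + 1/(1 - 5)))**2 = (z + ((z**2 + 4*z) + 1/(-4)))**2 = (z + ((z**2 + 4*z) - 1/4))**2 = (z + (-1/4 + z**2 + 4*z))**2 = (-1/4 + z**2 + 5*z)**2)
268104 + k(184) = 268104 + (-1 + 4*184**2 + 20*184)**2/16 = 268104 + (-1 + 4*33856 + 3680)**2/16 = 268104 + (-1 + 135424 + 3680)**2/16 = 268104 + (1/16)*139103**2 = 268104 + (1/16)*19349644609 = 268104 + 19349644609/16 = 19353934273/16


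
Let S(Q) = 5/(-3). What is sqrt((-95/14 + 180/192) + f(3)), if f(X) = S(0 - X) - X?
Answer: I*sqrt(74193)/84 ≈ 3.2427*I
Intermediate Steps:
S(Q) = -5/3 (S(Q) = 5*(-1/3) = -5/3)
f(X) = -5/3 - X
sqrt((-95/14 + 180/192) + f(3)) = sqrt((-95/14 + 180/192) + (-5/3 - 1*3)) = sqrt((-95*1/14 + 180*(1/192)) + (-5/3 - 3)) = sqrt((-95/14 + 15/16) - 14/3) = sqrt(-655/112 - 14/3) = sqrt(-3533/336) = I*sqrt(74193)/84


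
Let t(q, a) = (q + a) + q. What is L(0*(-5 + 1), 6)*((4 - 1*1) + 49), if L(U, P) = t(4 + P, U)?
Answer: 1040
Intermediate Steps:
t(q, a) = a + 2*q (t(q, a) = (a + q) + q = a + 2*q)
L(U, P) = 8 + U + 2*P (L(U, P) = U + 2*(4 + P) = U + (8 + 2*P) = 8 + U + 2*P)
L(0*(-5 + 1), 6)*((4 - 1*1) + 49) = (8 + 0*(-5 + 1) + 2*6)*((4 - 1*1) + 49) = (8 + 0*(-4) + 12)*((4 - 1) + 49) = (8 + 0 + 12)*(3 + 49) = 20*52 = 1040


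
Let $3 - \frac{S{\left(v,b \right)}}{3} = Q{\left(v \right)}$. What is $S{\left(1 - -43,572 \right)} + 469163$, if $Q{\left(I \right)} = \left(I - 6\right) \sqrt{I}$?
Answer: $469172 - 228 \sqrt{11} \approx 4.6842 \cdot 10^{5}$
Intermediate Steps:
$Q{\left(I \right)} = \sqrt{I} \left(-6 + I\right)$ ($Q{\left(I \right)} = \left(I - 6\right) \sqrt{I} = \left(-6 + I\right) \sqrt{I} = \sqrt{I} \left(-6 + I\right)$)
$S{\left(v,b \right)} = 9 - 3 \sqrt{v} \left(-6 + v\right)$
$S{\left(1 - -43,572 \right)} + 469163 = \left(9 + 3 \sqrt{1 - -43} \left(6 - \left(1 - -43\right)\right)\right) + 469163 = \left(9 + 3 \sqrt{1 + 43} \left(6 - \left(1 + 43\right)\right)\right) + 469163 = \left(9 + 3 \sqrt{44} \left(6 - 44\right)\right) + 469163 = \left(9 + 3 \cdot 2 \sqrt{11} \left(6 - 44\right)\right) + 469163 = \left(9 + 3 \cdot 2 \sqrt{11} \left(-38\right)\right) + 469163 = \left(9 - 228 \sqrt{11}\right) + 469163 = 469172 - 228 \sqrt{11}$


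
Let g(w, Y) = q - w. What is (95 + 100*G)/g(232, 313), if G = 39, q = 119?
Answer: -3995/113 ≈ -35.354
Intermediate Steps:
g(w, Y) = 119 - w
(95 + 100*G)/g(232, 313) = (95 + 100*39)/(119 - 1*232) = (95 + 3900)/(119 - 232) = 3995/(-113) = 3995*(-1/113) = -3995/113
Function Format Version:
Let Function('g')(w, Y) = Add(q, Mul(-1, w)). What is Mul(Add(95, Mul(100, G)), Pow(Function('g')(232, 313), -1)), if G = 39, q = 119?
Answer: Rational(-3995, 113) ≈ -35.354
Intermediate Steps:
Function('g')(w, Y) = Add(119, Mul(-1, w))
Mul(Add(95, Mul(100, G)), Pow(Function('g')(232, 313), -1)) = Mul(Add(95, Mul(100, 39)), Pow(Add(119, Mul(-1, 232)), -1)) = Mul(Add(95, 3900), Pow(Add(119, -232), -1)) = Mul(3995, Pow(-113, -1)) = Mul(3995, Rational(-1, 113)) = Rational(-3995, 113)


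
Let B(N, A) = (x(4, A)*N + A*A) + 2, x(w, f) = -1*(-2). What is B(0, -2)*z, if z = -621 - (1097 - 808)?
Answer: -5460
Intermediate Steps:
x(w, f) = 2
B(N, A) = 2 + A² + 2*N (B(N, A) = (2*N + A*A) + 2 = (2*N + A²) + 2 = (A² + 2*N) + 2 = 2 + A² + 2*N)
z = -910 (z = -621 - 1*289 = -621 - 289 = -910)
B(0, -2)*z = (2 + (-2)² + 2*0)*(-910) = (2 + 4 + 0)*(-910) = 6*(-910) = -5460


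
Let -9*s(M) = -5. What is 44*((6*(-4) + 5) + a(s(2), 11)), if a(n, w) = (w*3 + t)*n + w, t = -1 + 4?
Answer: 528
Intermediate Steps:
t = 3
s(M) = 5/9 (s(M) = -1/9*(-5) = 5/9)
a(n, w) = w + n*(3 + 3*w) (a(n, w) = (w*3 + 3)*n + w = (3*w + 3)*n + w = (3 + 3*w)*n + w = n*(3 + 3*w) + w = w + n*(3 + 3*w))
44*((6*(-4) + 5) + a(s(2), 11)) = 44*((6*(-4) + 5) + (11 + 3*(5/9) + 3*(5/9)*11)) = 44*((-24 + 5) + (11 + 5/3 + 55/3)) = 44*(-19 + 31) = 44*12 = 528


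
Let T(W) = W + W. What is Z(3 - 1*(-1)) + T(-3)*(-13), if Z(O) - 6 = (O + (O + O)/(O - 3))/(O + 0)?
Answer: 87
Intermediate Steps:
T(W) = 2*W
Z(O) = 6 + (O + 2*O/(-3 + O))/O (Z(O) = 6 + (O + (O + O)/(O - 3))/(O + 0) = 6 + (O + (2*O)/(-3 + O))/O = 6 + (O + 2*O/(-3 + O))/O)
Z(3 - 1*(-1)) + T(-3)*(-13) = (-19 + 7*(3 - 1*(-1)))/(-3 + (3 - 1*(-1))) + (2*(-3))*(-13) = (-19 + 7*(3 + 1))/(-3 + (3 + 1)) - 6*(-13) = (-19 + 7*4)/(-3 + 4) + 78 = (-19 + 28)/1 + 78 = 1*9 + 78 = 9 + 78 = 87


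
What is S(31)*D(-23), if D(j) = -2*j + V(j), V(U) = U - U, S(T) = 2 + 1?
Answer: 138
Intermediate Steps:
S(T) = 3
V(U) = 0
D(j) = -2*j (D(j) = -2*j + 0 = -2*j)
S(31)*D(-23) = 3*(-2*(-23)) = 3*46 = 138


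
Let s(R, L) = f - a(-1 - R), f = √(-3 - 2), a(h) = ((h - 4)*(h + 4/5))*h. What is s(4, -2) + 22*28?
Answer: 805 + I*√5 ≈ 805.0 + 2.2361*I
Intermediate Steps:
a(h) = h*(-4 + h)*(⅘ + h) (a(h) = ((-4 + h)*(h + 4*(⅕)))*h = ((-4 + h)*(h + ⅘))*h = ((-4 + h)*(⅘ + h))*h = h*(-4 + h)*(⅘ + h))
f = I*√5 (f = √(-5) = I*√5 ≈ 2.2361*I)
s(R, L) = I*√5 - (-1 - R)*(5*(-1 - R)² + 16*R)/5 (s(R, L) = I*√5 - (-1 - R)*(-16 - 16*(-1 - R) + 5*(-1 - R)²)/5 = I*√5 - (-1 - R)*(-16 + (16 + 16*R) + 5*(-1 - R)²)/5 = I*√5 - (-1 - R)*(5*(-1 - R)² + 16*R)/5)
s(4, -2) + 22*28 = (I*√5 + (1 + 4)*(5*(1 + 4)² + 16*4)/5) + 22*28 = (I*√5 + (⅕)*5*(5*5² + 64)) + 616 = (I*√5 + (⅕)*5*(5*25 + 64)) + 616 = (I*√5 + (⅕)*5*(125 + 64)) + 616 = (I*√5 + (⅕)*5*189) + 616 = (I*√5 + 189) + 616 = (189 + I*√5) + 616 = 805 + I*√5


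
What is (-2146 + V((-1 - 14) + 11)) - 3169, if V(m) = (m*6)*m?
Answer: -5219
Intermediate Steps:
V(m) = 6*m**2 (V(m) = (6*m)*m = 6*m**2)
(-2146 + V((-1 - 14) + 11)) - 3169 = (-2146 + 6*((-1 - 14) + 11)**2) - 3169 = (-2146 + 6*(-15 + 11)**2) - 3169 = (-2146 + 6*(-4)**2) - 3169 = (-2146 + 6*16) - 3169 = (-2146 + 96) - 3169 = -2050 - 3169 = -5219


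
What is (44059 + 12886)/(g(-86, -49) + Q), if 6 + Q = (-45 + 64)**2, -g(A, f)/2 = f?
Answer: 56945/453 ≈ 125.71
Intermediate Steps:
g(A, f) = -2*f
Q = 355 (Q = -6 + (-45 + 64)**2 = -6 + 19**2 = -6 + 361 = 355)
(44059 + 12886)/(g(-86, -49) + Q) = (44059 + 12886)/(-2*(-49) + 355) = 56945/(98 + 355) = 56945/453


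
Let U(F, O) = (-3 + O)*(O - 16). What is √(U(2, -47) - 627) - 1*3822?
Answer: -3822 + 29*√3 ≈ -3771.8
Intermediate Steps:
U(F, O) = (-16 + O)*(-3 + O) (U(F, O) = (-3 + O)*(-16 + O) = (-16 + O)*(-3 + O))
√(U(2, -47) - 627) - 1*3822 = √((48 + (-47)² - 19*(-47)) - 627) - 1*3822 = √((48 + 2209 + 893) - 627) - 3822 = √(3150 - 627) - 3822 = √2523 - 3822 = 29*√3 - 3822 = -3822 + 29*√3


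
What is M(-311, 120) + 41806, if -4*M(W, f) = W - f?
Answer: 167655/4 ≈ 41914.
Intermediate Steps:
M(W, f) = -W/4 + f/4 (M(W, f) = -(W - f)/4 = -W/4 + f/4)
M(-311, 120) + 41806 = (-¼*(-311) + (¼)*120) + 41806 = (311/4 + 30) + 41806 = 431/4 + 41806 = 167655/4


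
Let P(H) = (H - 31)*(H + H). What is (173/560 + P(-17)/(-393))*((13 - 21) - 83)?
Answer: 3665701/10480 ≈ 349.78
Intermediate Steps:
P(H) = 2*H*(-31 + H) (P(H) = (-31 + H)*(2*H) = 2*H*(-31 + H))
(173/560 + P(-17)/(-393))*((13 - 21) - 83) = (173/560 + (2*(-17)*(-31 - 17))/(-393))*((13 - 21) - 83) = (173*(1/560) + (2*(-17)*(-48))*(-1/393))*(-8 - 83) = (173/560 + 1632*(-1/393))*(-91) = (173/560 - 544/131)*(-91) = -281977/73360*(-91) = 3665701/10480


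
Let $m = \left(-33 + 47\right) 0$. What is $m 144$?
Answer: $0$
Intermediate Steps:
$m = 0$ ($m = 14 \cdot 0 = 0$)
$m 144 = 0 \cdot 144 = 0$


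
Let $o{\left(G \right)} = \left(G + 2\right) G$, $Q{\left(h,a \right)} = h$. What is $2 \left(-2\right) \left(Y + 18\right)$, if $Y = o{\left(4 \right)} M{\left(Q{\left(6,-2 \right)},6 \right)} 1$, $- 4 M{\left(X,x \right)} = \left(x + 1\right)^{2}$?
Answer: $1104$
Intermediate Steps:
$o{\left(G \right)} = G \left(2 + G\right)$ ($o{\left(G \right)} = \left(2 + G\right) G = G \left(2 + G\right)$)
$M{\left(X,x \right)} = - \frac{\left(1 + x\right)^{2}}{4}$ ($M{\left(X,x \right)} = - \frac{\left(x + 1\right)^{2}}{4} = - \frac{\left(1 + x\right)^{2}}{4}$)
$Y = -294$ ($Y = 4 \left(2 + 4\right) \left(- \frac{\left(1 + 6\right)^{2}}{4}\right) 1 = 4 \cdot 6 \left(- \frac{7^{2}}{4}\right) 1 = 24 \left(\left(- \frac{1}{4}\right) 49\right) 1 = 24 \left(- \frac{49}{4}\right) 1 = \left(-294\right) 1 = -294$)
$2 \left(-2\right) \left(Y + 18\right) = 2 \left(-2\right) \left(-294 + 18\right) = \left(-4\right) \left(-276\right) = 1104$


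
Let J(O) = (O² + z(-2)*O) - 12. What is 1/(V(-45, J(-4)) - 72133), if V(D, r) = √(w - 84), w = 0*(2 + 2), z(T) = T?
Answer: -72133/5203169773 - 2*I*√21/5203169773 ≈ -1.3863e-5 - 1.7615e-9*I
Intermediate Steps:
w = 0 (w = 0*4 = 0)
J(O) = -12 + O² - 2*O (J(O) = (O² - 2*O) - 12 = -12 + O² - 2*O)
V(D, r) = 2*I*√21 (V(D, r) = √(0 - 84) = √(-84) = 2*I*√21)
1/(V(-45, J(-4)) - 72133) = 1/(2*I*√21 - 72133) = 1/(-72133 + 2*I*√21)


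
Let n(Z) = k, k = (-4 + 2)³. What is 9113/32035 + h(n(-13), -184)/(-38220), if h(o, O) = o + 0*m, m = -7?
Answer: 17427757/61218885 ≈ 0.28468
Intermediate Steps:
k = -8 (k = (-2)³ = -8)
n(Z) = -8
h(o, O) = o (h(o, O) = o + 0*(-7) = o + 0 = o)
9113/32035 + h(n(-13), -184)/(-38220) = 9113/32035 - 8/(-38220) = 9113*(1/32035) - 8*(-1/38220) = 9113/32035 + 2/9555 = 17427757/61218885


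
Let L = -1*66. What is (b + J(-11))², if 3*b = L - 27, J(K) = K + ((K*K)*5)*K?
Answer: 44849809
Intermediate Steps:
L = -66
J(K) = K + 5*K³ (J(K) = K + (K²*5)*K = K + (5*K²)*K = K + 5*K³)
b = -31 (b = (-66 - 27)/3 = (⅓)*(-93) = -31)
(b + J(-11))² = (-31 + (-11 + 5*(-11)³))² = (-31 + (-11 + 5*(-1331)))² = (-31 + (-11 - 6655))² = (-31 - 6666)² = (-6697)² = 44849809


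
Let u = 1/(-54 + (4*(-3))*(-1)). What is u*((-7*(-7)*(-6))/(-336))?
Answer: -1/48 ≈ -0.020833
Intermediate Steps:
u = -1/42 (u = 1/(-54 - 12*(-1)) = 1/(-54 + 12) = 1/(-42) = -1/42 ≈ -0.023810)
u*((-7*(-7)*(-6))/(-336)) = --7*(-7)*(-6)/(42*(-336)) = -49*(-6)*(-1)/(42*336) = -(-7)*(-1)/336 = -1/42*7/8 = -1/48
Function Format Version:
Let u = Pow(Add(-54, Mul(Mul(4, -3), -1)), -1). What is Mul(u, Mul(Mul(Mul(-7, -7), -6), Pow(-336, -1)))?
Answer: Rational(-1, 48) ≈ -0.020833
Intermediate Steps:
u = Rational(-1, 42) (u = Pow(Add(-54, Mul(-12, -1)), -1) = Pow(Add(-54, 12), -1) = Pow(-42, -1) = Rational(-1, 42) ≈ -0.023810)
Mul(u, Mul(Mul(Mul(-7, -7), -6), Pow(-336, -1))) = Mul(Rational(-1, 42), Mul(Mul(Mul(-7, -7), -6), Pow(-336, -1))) = Mul(Rational(-1, 42), Mul(Mul(49, -6), Rational(-1, 336))) = Mul(Rational(-1, 42), Mul(-294, Rational(-1, 336))) = Mul(Rational(-1, 42), Rational(7, 8)) = Rational(-1, 48)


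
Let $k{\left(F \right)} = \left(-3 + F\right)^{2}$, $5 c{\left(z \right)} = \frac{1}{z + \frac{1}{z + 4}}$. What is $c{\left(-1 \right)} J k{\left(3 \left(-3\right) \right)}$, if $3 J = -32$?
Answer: $\frac{2304}{5} \approx 460.8$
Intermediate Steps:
$J = - \frac{32}{3}$ ($J = \frac{1}{3} \left(-32\right) = - \frac{32}{3} \approx -10.667$)
$c{\left(z \right)} = \frac{1}{5 \left(z + \frac{1}{4 + z}\right)}$ ($c{\left(z \right)} = \frac{1}{5 \left(z + \frac{1}{z + 4}\right)} = \frac{1}{5 \left(z + \frac{1}{4 + z}\right)}$)
$c{\left(-1 \right)} J k{\left(3 \left(-3\right) \right)} = \frac{4 - 1}{5 \left(1 + \left(-1\right)^{2} + 4 \left(-1\right)\right)} \left(- \frac{32}{3}\right) \left(-3 + 3 \left(-3\right)\right)^{2} = \frac{1}{5} \frac{1}{1 + 1 - 4} \cdot 3 \left(- \frac{32}{3}\right) \left(-3 - 9\right)^{2} = \frac{1}{5} \frac{1}{-2} \cdot 3 \left(- \frac{32}{3}\right) \left(-12\right)^{2} = \frac{1}{5} \left(- \frac{1}{2}\right) 3 \left(- \frac{32}{3}\right) 144 = \left(- \frac{3}{10}\right) \left(- \frac{32}{3}\right) 144 = \frac{16}{5} \cdot 144 = \frac{2304}{5}$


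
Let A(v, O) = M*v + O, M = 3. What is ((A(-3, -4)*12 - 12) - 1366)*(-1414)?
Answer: 2169076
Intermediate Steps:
A(v, O) = O + 3*v (A(v, O) = 3*v + O = O + 3*v)
((A(-3, -4)*12 - 12) - 1366)*(-1414) = (((-4 + 3*(-3))*12 - 12) - 1366)*(-1414) = (((-4 - 9)*12 - 12) - 1366)*(-1414) = ((-13*12 - 12) - 1366)*(-1414) = ((-156 - 12) - 1366)*(-1414) = (-168 - 1366)*(-1414) = -1534*(-1414) = 2169076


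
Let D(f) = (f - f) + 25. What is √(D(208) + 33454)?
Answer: √33479 ≈ 182.97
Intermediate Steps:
D(f) = 25 (D(f) = 0 + 25 = 25)
√(D(208) + 33454) = √(25 + 33454) = √33479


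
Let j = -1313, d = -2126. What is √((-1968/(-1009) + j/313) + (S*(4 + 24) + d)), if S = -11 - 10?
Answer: I*√270919246016707/315817 ≈ 52.118*I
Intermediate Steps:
S = -21
√((-1968/(-1009) + j/313) + (S*(4 + 24) + d)) = √((-1968/(-1009) - 1313/313) + (-21*(4 + 24) - 2126)) = √((-1968*(-1/1009) - 1313*1/313) + (-21*28 - 2126)) = √((1968/1009 - 1313/313) + (-588 - 2126)) = √(-708833/315817 - 2714) = √(-857836171/315817) = I*√270919246016707/315817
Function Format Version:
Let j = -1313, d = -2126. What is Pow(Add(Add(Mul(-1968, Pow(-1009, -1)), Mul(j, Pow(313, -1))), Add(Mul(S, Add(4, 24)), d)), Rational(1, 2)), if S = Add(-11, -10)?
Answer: Mul(Rational(1, 315817), I, Pow(270919246016707, Rational(1, 2))) ≈ Mul(52.118, I)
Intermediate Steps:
S = -21
Pow(Add(Add(Mul(-1968, Pow(-1009, -1)), Mul(j, Pow(313, -1))), Add(Mul(S, Add(4, 24)), d)), Rational(1, 2)) = Pow(Add(Add(Mul(-1968, Pow(-1009, -1)), Mul(-1313, Pow(313, -1))), Add(Mul(-21, Add(4, 24)), -2126)), Rational(1, 2)) = Pow(Add(Add(Mul(-1968, Rational(-1, 1009)), Mul(-1313, Rational(1, 313))), Add(Mul(-21, 28), -2126)), Rational(1, 2)) = Pow(Add(Add(Rational(1968, 1009), Rational(-1313, 313)), Add(-588, -2126)), Rational(1, 2)) = Pow(Add(Rational(-708833, 315817), -2714), Rational(1, 2)) = Pow(Rational(-857836171, 315817), Rational(1, 2)) = Mul(Rational(1, 315817), I, Pow(270919246016707, Rational(1, 2)))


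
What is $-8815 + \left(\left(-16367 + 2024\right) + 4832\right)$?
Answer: $-18326$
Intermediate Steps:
$-8815 + \left(\left(-16367 + 2024\right) + 4832\right) = -8815 + \left(-14343 + 4832\right) = -8815 - 9511 = -18326$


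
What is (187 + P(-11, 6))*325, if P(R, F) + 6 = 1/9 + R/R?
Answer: 532675/9 ≈ 59186.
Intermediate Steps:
P(R, F) = -44/9 (P(R, F) = -6 + (1/9 + R/R) = -6 + (1*(⅑) + 1) = -6 + (⅑ + 1) = -6 + 10/9 = -44/9)
(187 + P(-11, 6))*325 = (187 - 44/9)*325 = (1639/9)*325 = 532675/9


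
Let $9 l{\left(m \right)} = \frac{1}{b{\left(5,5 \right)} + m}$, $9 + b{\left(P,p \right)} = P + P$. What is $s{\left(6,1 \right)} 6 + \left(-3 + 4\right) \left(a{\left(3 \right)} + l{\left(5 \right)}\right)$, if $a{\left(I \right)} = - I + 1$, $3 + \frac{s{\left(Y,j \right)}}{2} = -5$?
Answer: $- \frac{5291}{54} \approx -97.981$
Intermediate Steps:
$b{\left(P,p \right)} = -9 + 2 P$ ($b{\left(P,p \right)} = -9 + \left(P + P\right) = -9 + 2 P$)
$s{\left(Y,j \right)} = -16$ ($s{\left(Y,j \right)} = -6 + 2 \left(-5\right) = -6 - 10 = -16$)
$a{\left(I \right)} = 1 - I$
$l{\left(m \right)} = \frac{1}{9 \left(1 + m\right)}$ ($l{\left(m \right)} = \frac{1}{9 \left(\left(-9 + 2 \cdot 5\right) + m\right)} = \frac{1}{9 \left(\left(-9 + 10\right) + m\right)} = \frac{1}{9 \left(1 + m\right)}$)
$s{\left(6,1 \right)} 6 + \left(-3 + 4\right) \left(a{\left(3 \right)} + l{\left(5 \right)}\right) = \left(-16\right) 6 + \left(-3 + 4\right) \left(\left(1 - 3\right) + \frac{1}{9 \left(1 + 5\right)}\right) = -96 + 1 \left(\left(1 - 3\right) + \frac{1}{9 \cdot 6}\right) = -96 + 1 \left(-2 + \frac{1}{9} \cdot \frac{1}{6}\right) = -96 + 1 \left(-2 + \frac{1}{54}\right) = -96 + 1 \left(- \frac{107}{54}\right) = -96 - \frac{107}{54} = - \frac{5291}{54}$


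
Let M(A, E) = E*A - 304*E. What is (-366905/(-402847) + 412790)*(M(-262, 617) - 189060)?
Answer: -89511764284399870/402847 ≈ -2.2220e+11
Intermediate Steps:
M(A, E) = -304*E + A*E (M(A, E) = A*E - 304*E = -304*E + A*E)
(-366905/(-402847) + 412790)*(M(-262, 617) - 189060) = (-366905/(-402847) + 412790)*(617*(-304 - 262) - 189060) = (-366905*(-1/402847) + 412790)*(617*(-566) - 189060) = (366905/402847 + 412790)*(-349222 - 189060) = (166291580035/402847)*(-538282) = -89511764284399870/402847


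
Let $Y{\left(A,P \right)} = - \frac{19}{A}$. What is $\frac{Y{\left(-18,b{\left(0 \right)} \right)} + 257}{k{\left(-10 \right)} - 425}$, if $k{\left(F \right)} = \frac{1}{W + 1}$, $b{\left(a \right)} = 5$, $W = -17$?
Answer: $- \frac{37160}{61209} \approx -0.6071$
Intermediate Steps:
$k{\left(F \right)} = - \frac{1}{16}$ ($k{\left(F \right)} = \frac{1}{-17 + 1} = \frac{1}{-16} = - \frac{1}{16}$)
$\frac{Y{\left(-18,b{\left(0 \right)} \right)} + 257}{k{\left(-10 \right)} - 425} = \frac{- \frac{19}{-18} + 257}{- \frac{1}{16} - 425} = \frac{\left(-19\right) \left(- \frac{1}{18}\right) + 257}{- \frac{6801}{16}} = \left(\frac{19}{18} + 257\right) \left(- \frac{16}{6801}\right) = \frac{4645}{18} \left(- \frac{16}{6801}\right) = - \frac{37160}{61209}$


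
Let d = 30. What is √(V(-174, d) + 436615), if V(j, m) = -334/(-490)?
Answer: √534854210/35 ≈ 660.77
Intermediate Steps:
V(j, m) = 167/245 (V(j, m) = -334*(-1/490) = 167/245)
√(V(-174, d) + 436615) = √(167/245 + 436615) = √(106970842/245) = √534854210/35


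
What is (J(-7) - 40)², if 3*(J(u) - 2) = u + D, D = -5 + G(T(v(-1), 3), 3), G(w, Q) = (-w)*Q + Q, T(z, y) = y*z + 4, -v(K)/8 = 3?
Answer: 729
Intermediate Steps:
v(K) = -24 (v(K) = -8*3 = -24)
T(z, y) = 4 + y*z
G(w, Q) = Q - Q*w (G(w, Q) = -Q*w + Q = Q - Q*w)
D = 202 (D = -5 + 3*(1 - (4 + 3*(-24))) = -5 + 3*(1 - (4 - 72)) = -5 + 3*(1 - 1*(-68)) = -5 + 3*(1 + 68) = -5 + 3*69 = -5 + 207 = 202)
J(u) = 208/3 + u/3 (J(u) = 2 + (u + 202)/3 = 2 + (202 + u)/3 = 2 + (202/3 + u/3) = 208/3 + u/3)
(J(-7) - 40)² = ((208/3 + (⅓)*(-7)) - 40)² = ((208/3 - 7/3) - 40)² = (67 - 40)² = 27² = 729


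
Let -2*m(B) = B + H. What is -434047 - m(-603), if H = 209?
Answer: -434244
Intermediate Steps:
m(B) = -209/2 - B/2 (m(B) = -(B + 209)/2 = -(209 + B)/2 = -209/2 - B/2)
-434047 - m(-603) = -434047 - (-209/2 - ½*(-603)) = -434047 - (-209/2 + 603/2) = -434047 - 1*197 = -434047 - 197 = -434244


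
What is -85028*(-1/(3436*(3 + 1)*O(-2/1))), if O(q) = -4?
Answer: -21257/13744 ≈ -1.5466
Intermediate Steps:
-85028*(-1/(3436*(3 + 1)*O(-2/1))) = -85028*1/(13744*(3 + 1)) = -85028/((4*(-4))*(-3436)) = -85028/((-16*(-3436))) = -85028/54976 = -85028*1/54976 = -21257/13744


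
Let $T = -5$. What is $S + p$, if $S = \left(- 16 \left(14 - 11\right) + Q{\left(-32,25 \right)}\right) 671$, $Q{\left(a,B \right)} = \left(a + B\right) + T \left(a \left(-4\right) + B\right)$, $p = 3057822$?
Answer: $2507602$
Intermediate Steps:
$Q{\left(a,B \right)} = - 4 B + 21 a$ ($Q{\left(a,B \right)} = \left(a + B\right) - 5 \left(a \left(-4\right) + B\right) = \left(B + a\right) - 5 \left(- 4 a + B\right) = \left(B + a\right) - 5 \left(B - 4 a\right) = \left(B + a\right) - \left(- 20 a + 5 B\right) = - 4 B + 21 a$)
$S = -550220$ ($S = \left(- 16 \left(14 - 11\right) + \left(\left(-4\right) 25 + 21 \left(-32\right)\right)\right) 671 = \left(\left(-16\right) 3 - 772\right) 671 = \left(-48 - 772\right) 671 = \left(-820\right) 671 = -550220$)
$S + p = -550220 + 3057822 = 2507602$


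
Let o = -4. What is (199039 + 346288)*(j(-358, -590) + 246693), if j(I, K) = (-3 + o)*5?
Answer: 134509267166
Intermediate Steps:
j(I, K) = -35 (j(I, K) = (-3 - 4)*5 = -7*5 = -35)
(199039 + 346288)*(j(-358, -590) + 246693) = (199039 + 346288)*(-35 + 246693) = 545327*246658 = 134509267166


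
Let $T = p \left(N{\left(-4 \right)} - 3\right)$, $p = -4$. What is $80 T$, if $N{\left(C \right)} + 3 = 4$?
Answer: $640$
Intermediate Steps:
$N{\left(C \right)} = 1$ ($N{\left(C \right)} = -3 + 4 = 1$)
$T = 8$ ($T = - 4 \left(1 - 3\right) = \left(-4\right) \left(-2\right) = 8$)
$80 T = 80 \cdot 8 = 640$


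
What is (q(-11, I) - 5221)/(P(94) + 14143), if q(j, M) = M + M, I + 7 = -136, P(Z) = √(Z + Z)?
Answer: -77885501/200024261 + 11014*√47/200024261 ≈ -0.38900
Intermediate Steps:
P(Z) = √2*√Z (P(Z) = √(2*Z) = √2*√Z)
I = -143 (I = -7 - 136 = -143)
q(j, M) = 2*M
(q(-11, I) - 5221)/(P(94) + 14143) = (2*(-143) - 5221)/(√2*√94 + 14143) = (-286 - 5221)/(2*√47 + 14143) = -5507/(14143 + 2*√47)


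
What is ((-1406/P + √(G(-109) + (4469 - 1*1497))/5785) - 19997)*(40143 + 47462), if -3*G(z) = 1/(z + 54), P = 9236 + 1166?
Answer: -1301623826500/743 + 17521*√80912865/190905 ≈ -1.7518e+9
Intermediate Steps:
P = 10402
G(z) = -1/(3*(54 + z)) (G(z) = -1/(3*(z + 54)) = -1/(3*(54 + z)))
((-1406/P + √(G(-109) + (4469 - 1*1497))/5785) - 19997)*(40143 + 47462) = ((-1406/10402 + √(-1/(162 + 3*(-109)) + (4469 - 1*1497))/5785) - 19997)*(40143 + 47462) = ((-1406*1/10402 + √(-1/(162 - 327) + (4469 - 1497))*(1/5785)) - 19997)*87605 = ((-703/5201 + √(-1/(-165) + 2972)*(1/5785)) - 19997)*87605 = ((-703/5201 + √(-1*(-1/165) + 2972)*(1/5785)) - 19997)*87605 = ((-703/5201 + √(1/165 + 2972)*(1/5785)) - 19997)*87605 = ((-703/5201 + √(490381/165)*(1/5785)) - 19997)*87605 = ((-703/5201 + (√80912865/165)*(1/5785)) - 19997)*87605 = ((-703/5201 + √80912865/954525) - 19997)*87605 = (-104005100/5201 + √80912865/954525)*87605 = -1301623826500/743 + 17521*√80912865/190905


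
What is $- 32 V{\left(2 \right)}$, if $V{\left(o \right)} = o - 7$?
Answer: $160$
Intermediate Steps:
$V{\left(o \right)} = -7 + o$
$- 32 V{\left(2 \right)} = - 32 \left(-7 + 2\right) = \left(-32\right) \left(-5\right) = 160$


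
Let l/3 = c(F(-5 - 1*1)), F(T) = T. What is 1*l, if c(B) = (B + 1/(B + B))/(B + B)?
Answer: 73/48 ≈ 1.5208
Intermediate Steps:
c(B) = (B + 1/(2*B))/(2*B) (c(B) = (B + 1/(2*B))/((2*B)) = (B + 1/(2*B))*(1/(2*B)) = (B + 1/(2*B))/(2*B))
l = 73/48 (l = 3*(1/2 + 1/(4*(-5 - 1*1)**2)) = 3*(1/2 + 1/(4*(-5 - 1)**2)) = 3*(1/2 + (1/4)/(-6)**2) = 3*(1/2 + (1/4)*(1/36)) = 3*(1/2 + 1/144) = 3*(73/144) = 73/48 ≈ 1.5208)
1*l = 1*(73/48) = 73/48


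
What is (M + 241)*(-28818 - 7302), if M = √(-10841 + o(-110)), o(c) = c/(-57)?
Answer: -8704920 - 12040*I*√35216139/19 ≈ -8.7049e+6 - 3.7605e+6*I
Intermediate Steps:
o(c) = -c/57 (o(c) = c*(-1/57) = -c/57)
M = I*√35216139/57 (M = √(-10841 - 1/57*(-110)) = √(-10841 + 110/57) = √(-617827/57) = I*√35216139/57 ≈ 104.11*I)
(M + 241)*(-28818 - 7302) = (I*√35216139/57 + 241)*(-28818 - 7302) = (241 + I*√35216139/57)*(-36120) = -8704920 - 12040*I*√35216139/19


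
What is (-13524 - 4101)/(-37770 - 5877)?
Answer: 5875/14549 ≈ 0.40381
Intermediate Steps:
(-13524 - 4101)/(-37770 - 5877) = -17625/(-43647) = -17625*(-1/43647) = 5875/14549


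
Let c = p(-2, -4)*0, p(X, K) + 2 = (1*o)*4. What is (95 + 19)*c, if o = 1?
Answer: 0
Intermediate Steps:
p(X, K) = 2 (p(X, K) = -2 + (1*1)*4 = -2 + 1*4 = -2 + 4 = 2)
c = 0 (c = 2*0 = 0)
(95 + 19)*c = (95 + 19)*0 = 114*0 = 0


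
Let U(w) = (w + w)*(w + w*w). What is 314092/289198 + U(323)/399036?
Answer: 819859180472/4808350547 ≈ 170.51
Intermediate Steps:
U(w) = 2*w*(w + w**2) (U(w) = (2*w)*(w + w**2) = 2*w*(w + w**2))
314092/289198 + U(323)/399036 = 314092/289198 + (2*323**2*(1 + 323))/399036 = 314092*(1/289198) + (2*104329*324)*(1/399036) = 157046/144599 + 67605192*(1/399036) = 157046/144599 + 5633766/33253 = 819859180472/4808350547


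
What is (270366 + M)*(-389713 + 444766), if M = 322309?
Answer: 32628536775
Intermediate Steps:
(270366 + M)*(-389713 + 444766) = (270366 + 322309)*(-389713 + 444766) = 592675*55053 = 32628536775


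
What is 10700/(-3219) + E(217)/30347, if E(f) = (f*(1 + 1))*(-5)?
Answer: -331698130/97686993 ≈ -3.3955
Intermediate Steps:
E(f) = -10*f (E(f) = (f*2)*(-5) = (2*f)*(-5) = -10*f)
10700/(-3219) + E(217)/30347 = 10700/(-3219) - 10*217/30347 = 10700*(-1/3219) - 2170*1/30347 = -10700/3219 - 2170/30347 = -331698130/97686993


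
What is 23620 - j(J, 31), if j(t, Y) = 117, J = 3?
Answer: 23503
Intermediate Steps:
23620 - j(J, 31) = 23620 - 1*117 = 23620 - 117 = 23503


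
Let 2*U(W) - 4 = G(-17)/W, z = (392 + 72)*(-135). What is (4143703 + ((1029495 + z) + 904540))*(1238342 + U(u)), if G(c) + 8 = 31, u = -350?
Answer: 2607066112025573/350 ≈ 7.4488e+12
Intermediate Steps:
G(c) = 23 (G(c) = -8 + 31 = 23)
z = -62640 (z = 464*(-135) = -62640)
U(W) = 2 + 23/(2*W) (U(W) = 2 + (23/W)/2 = 2 + 23/(2*W))
(4143703 + ((1029495 + z) + 904540))*(1238342 + U(u)) = (4143703 + ((1029495 - 62640) + 904540))*(1238342 + (2 + (23/2)/(-350))) = (4143703 + (966855 + 904540))*(1238342 + (2 + (23/2)*(-1/350))) = (4143703 + 1871395)*(1238342 + (2 - 23/700)) = 6015098*(1238342 + 1377/700) = 6015098*(866840777/700) = 2607066112025573/350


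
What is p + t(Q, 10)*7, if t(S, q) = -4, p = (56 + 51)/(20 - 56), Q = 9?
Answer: -1115/36 ≈ -30.972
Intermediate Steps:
p = -107/36 (p = 107/(-36) = 107*(-1/36) = -107/36 ≈ -2.9722)
p + t(Q, 10)*7 = -107/36 - 4*7 = -107/36 - 28 = -1115/36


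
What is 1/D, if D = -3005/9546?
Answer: -9546/3005 ≈ -3.1767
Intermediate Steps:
D = -3005/9546 (D = -3005*1/9546 = -3005/9546 ≈ -0.31479)
1/D = 1/(-3005/9546) = -9546/3005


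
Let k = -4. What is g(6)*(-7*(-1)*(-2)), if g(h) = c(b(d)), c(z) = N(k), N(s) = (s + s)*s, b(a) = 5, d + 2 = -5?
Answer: -448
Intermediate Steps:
d = -7 (d = -2 - 5 = -7)
N(s) = 2*s**2 (N(s) = (2*s)*s = 2*s**2)
c(z) = 32 (c(z) = 2*(-4)**2 = 2*16 = 32)
g(h) = 32
g(6)*(-7*(-1)*(-2)) = 32*(-7*(-1)*(-2)) = 32*(7*(-2)) = 32*(-14) = -448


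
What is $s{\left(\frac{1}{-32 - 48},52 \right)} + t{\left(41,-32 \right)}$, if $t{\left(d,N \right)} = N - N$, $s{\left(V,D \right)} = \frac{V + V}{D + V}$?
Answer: $- \frac{2}{4159} \approx -0.00048088$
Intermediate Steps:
$s{\left(V,D \right)} = \frac{2 V}{D + V}$
$t{\left(d,N \right)} = 0$
$s{\left(\frac{1}{-32 - 48},52 \right)} + t{\left(41,-32 \right)} = \frac{2}{\left(-32 - 48\right) \left(52 + \frac{1}{-32 - 48}\right)} + 0 = \frac{2}{\left(-80\right) \left(52 + \frac{1}{-80}\right)} + 0 = 2 \left(- \frac{1}{80}\right) \frac{1}{52 - \frac{1}{80}} + 0 = 2 \left(- \frac{1}{80}\right) \frac{1}{\frac{4159}{80}} + 0 = 2 \left(- \frac{1}{80}\right) \frac{80}{4159} + 0 = - \frac{2}{4159} + 0 = - \frac{2}{4159}$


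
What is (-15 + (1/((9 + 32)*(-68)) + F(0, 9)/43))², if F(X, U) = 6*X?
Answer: 1748996041/7772944 ≈ 225.01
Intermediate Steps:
(-15 + (1/((9 + 32)*(-68)) + F(0, 9)/43))² = (-15 + (1/((9 + 32)*(-68)) + (6*0)/43))² = (-15 + (-1/68/41 + 0*(1/43)))² = (-15 + ((1/41)*(-1/68) + 0))² = (-15 + (-1/2788 + 0))² = (-15 - 1/2788)² = (-41821/2788)² = 1748996041/7772944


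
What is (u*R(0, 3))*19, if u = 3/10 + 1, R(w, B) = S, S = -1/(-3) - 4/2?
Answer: -247/6 ≈ -41.167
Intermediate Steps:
S = -5/3 (S = -1*(-⅓) - 4*½ = ⅓ - 2 = -5/3 ≈ -1.6667)
R(w, B) = -5/3
u = 13/10 (u = 3*(⅒) + 1 = 3/10 + 1 = 13/10 ≈ 1.3000)
(u*R(0, 3))*19 = ((13/10)*(-5/3))*19 = -13/6*19 = -247/6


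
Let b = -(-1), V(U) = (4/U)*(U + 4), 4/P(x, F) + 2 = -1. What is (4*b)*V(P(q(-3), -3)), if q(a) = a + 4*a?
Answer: -32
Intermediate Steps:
q(a) = 5*a
P(x, F) = -4/3 (P(x, F) = 4/(-2 - 1) = 4/(-3) = 4*(-⅓) = -4/3)
V(U) = 4*(4 + U)/U (V(U) = (4/U)*(4 + U) = 4*(4 + U)/U)
b = 1 (b = -1*(-1) = 1)
(4*b)*V(P(q(-3), -3)) = (4*1)*(4 + 16/(-4/3)) = 4*(4 + 16*(-¾)) = 4*(4 - 12) = 4*(-8) = -32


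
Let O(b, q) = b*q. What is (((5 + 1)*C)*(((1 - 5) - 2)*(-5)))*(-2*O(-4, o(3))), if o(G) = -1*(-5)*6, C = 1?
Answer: 43200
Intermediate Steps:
o(G) = 30 (o(G) = 5*6 = 30)
(((5 + 1)*C)*(((1 - 5) - 2)*(-5)))*(-2*O(-4, o(3))) = (((5 + 1)*1)*(((1 - 5) - 2)*(-5)))*(-(-8)*30) = ((6*1)*((-4 - 2)*(-5)))*(-2*(-120)) = (6*(-6*(-5)))*240 = (6*30)*240 = 180*240 = 43200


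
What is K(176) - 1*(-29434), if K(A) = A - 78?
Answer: 29532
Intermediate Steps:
K(A) = -78 + A
K(176) - 1*(-29434) = (-78 + 176) - 1*(-29434) = 98 + 29434 = 29532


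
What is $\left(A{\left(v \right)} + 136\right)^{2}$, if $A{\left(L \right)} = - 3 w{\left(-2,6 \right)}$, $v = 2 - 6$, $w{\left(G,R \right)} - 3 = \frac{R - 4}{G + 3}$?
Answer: $14641$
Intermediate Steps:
$w{\left(G,R \right)} = 3 + \frac{-4 + R}{3 + G}$ ($w{\left(G,R \right)} = 3 + \frac{R - 4}{G + 3} = 3 + \frac{-4 + R}{3 + G}$)
$v = -4$ ($v = 2 - 6 = -4$)
$A{\left(L \right)} = -15$ ($A{\left(L \right)} = - 3 \frac{5 + 6 + 3 \left(-2\right)}{3 - 2} = - 3 \frac{5 + 6 - 6}{1} = - 3 \cdot 1 \cdot 5 = \left(-3\right) 5 = -15$)
$\left(A{\left(v \right)} + 136\right)^{2} = \left(-15 + 136\right)^{2} = 121^{2} = 14641$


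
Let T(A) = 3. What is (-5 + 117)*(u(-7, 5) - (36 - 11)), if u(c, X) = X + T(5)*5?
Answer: -560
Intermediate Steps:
u(c, X) = 15 + X (u(c, X) = X + 3*5 = X + 15 = 15 + X)
(-5 + 117)*(u(-7, 5) - (36 - 11)) = (-5 + 117)*((15 + 5) - (36 - 11)) = 112*(20 - 1*25) = 112*(20 - 25) = 112*(-5) = -560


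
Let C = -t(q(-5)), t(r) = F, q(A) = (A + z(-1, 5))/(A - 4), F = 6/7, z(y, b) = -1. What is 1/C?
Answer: -7/6 ≈ -1.1667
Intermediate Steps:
F = 6/7 (F = 6*(1/7) = 6/7 ≈ 0.85714)
q(A) = (-1 + A)/(-4 + A) (q(A) = (A - 1)/(A - 4) = (-1 + A)/(-4 + A))
t(r) = 6/7
C = -6/7 (C = -1*6/7 = -6/7 ≈ -0.85714)
1/C = 1/(-6/7) = -7/6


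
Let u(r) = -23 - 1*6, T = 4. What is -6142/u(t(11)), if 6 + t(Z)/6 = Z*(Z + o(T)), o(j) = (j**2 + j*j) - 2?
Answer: 6142/29 ≈ 211.79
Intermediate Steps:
o(j) = -2 + 2*j**2 (o(j) = (j**2 + j**2) - 2 = 2*j**2 - 2 = -2 + 2*j**2)
t(Z) = -36 + 6*Z*(30 + Z) (t(Z) = -36 + 6*(Z*(Z + (-2 + 2*4**2))) = -36 + 6*(Z*(Z + (-2 + 2*16))) = -36 + 6*(Z*(Z + (-2 + 32))) = -36 + 6*(Z*(Z + 30)) = -36 + 6*(Z*(30 + Z)) = -36 + 6*Z*(30 + Z))
u(r) = -29 (u(r) = -23 - 6 = -29)
-6142/u(t(11)) = -6142/(-29) = -6142*(-1/29) = 6142/29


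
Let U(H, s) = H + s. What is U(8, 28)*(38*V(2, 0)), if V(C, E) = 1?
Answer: 1368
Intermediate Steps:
U(8, 28)*(38*V(2, 0)) = (8 + 28)*(38*1) = 36*38 = 1368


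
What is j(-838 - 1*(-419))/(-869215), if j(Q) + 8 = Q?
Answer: 427/869215 ≈ 0.00049125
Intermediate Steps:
j(Q) = -8 + Q
j(-838 - 1*(-419))/(-869215) = (-8 + (-838 - 1*(-419)))/(-869215) = (-8 + (-838 + 419))*(-1/869215) = (-8 - 419)*(-1/869215) = -427*(-1/869215) = 427/869215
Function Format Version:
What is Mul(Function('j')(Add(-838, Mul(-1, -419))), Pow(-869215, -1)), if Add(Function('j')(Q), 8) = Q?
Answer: Rational(427, 869215) ≈ 0.00049125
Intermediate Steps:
Function('j')(Q) = Add(-8, Q)
Mul(Function('j')(Add(-838, Mul(-1, -419))), Pow(-869215, -1)) = Mul(Add(-8, Add(-838, Mul(-1, -419))), Pow(-869215, -1)) = Mul(Add(-8, Add(-838, 419)), Rational(-1, 869215)) = Mul(Add(-8, -419), Rational(-1, 869215)) = Mul(-427, Rational(-1, 869215)) = Rational(427, 869215)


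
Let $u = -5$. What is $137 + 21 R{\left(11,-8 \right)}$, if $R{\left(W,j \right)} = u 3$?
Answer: $-178$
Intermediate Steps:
$R{\left(W,j \right)} = -15$ ($R{\left(W,j \right)} = \left(-5\right) 3 = -15$)
$137 + 21 R{\left(11,-8 \right)} = 137 + 21 \left(-15\right) = 137 - 315 = -178$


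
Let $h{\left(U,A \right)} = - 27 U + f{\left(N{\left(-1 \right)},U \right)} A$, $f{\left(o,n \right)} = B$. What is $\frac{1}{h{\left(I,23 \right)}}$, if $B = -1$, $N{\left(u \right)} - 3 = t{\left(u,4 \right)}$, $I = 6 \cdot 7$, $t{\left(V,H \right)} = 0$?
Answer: $- \frac{1}{1157} \approx -0.0008643$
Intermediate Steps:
$I = 42$
$N{\left(u \right)} = 3$ ($N{\left(u \right)} = 3 + 0 = 3$)
$f{\left(o,n \right)} = -1$
$h{\left(U,A \right)} = - A - 27 U$ ($h{\left(U,A \right)} = - 27 U - A = - A - 27 U$)
$\frac{1}{h{\left(I,23 \right)}} = \frac{1}{\left(-1\right) 23 - 1134} = \frac{1}{-23 - 1134} = \frac{1}{-1157} = - \frac{1}{1157}$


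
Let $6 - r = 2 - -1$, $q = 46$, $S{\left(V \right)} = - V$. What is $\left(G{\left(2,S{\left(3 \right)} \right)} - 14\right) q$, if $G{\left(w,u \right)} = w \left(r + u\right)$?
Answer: $-644$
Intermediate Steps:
$r = 3$ ($r = 6 - \left(2 - -1\right) = 6 - \left(2 + 1\right) = 6 - 3 = 3$)
$G{\left(w,u \right)} = w \left(3 + u\right)$
$\left(G{\left(2,S{\left(3 \right)} \right)} - 14\right) q = \left(2 \left(3 - 3\right) - 14\right) 46 = \left(2 \cdot 0 - 14\right) 46 = \left(0 - 14\right) 46 = \left(-14\right) 46 = -644$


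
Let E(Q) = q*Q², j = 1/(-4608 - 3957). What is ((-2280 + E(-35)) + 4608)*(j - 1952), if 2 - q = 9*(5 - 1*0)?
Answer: 841745501707/8565 ≈ 9.8277e+7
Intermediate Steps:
j = -1/8565 (j = 1/(-8565) = -1/8565 ≈ -0.00011675)
q = -43 (q = 2 - 9*(5 - 1*0) = 2 - 9*(5 + 0) = 2 - 9*5 = 2 - 1*45 = 2 - 45 = -43)
E(Q) = -43*Q²
((-2280 + E(-35)) + 4608)*(j - 1952) = ((-2280 - 43*(-35)²) + 4608)*(-1/8565 - 1952) = ((-2280 - 43*1225) + 4608)*(-16718881/8565) = ((-2280 - 52675) + 4608)*(-16718881/8565) = (-54955 + 4608)*(-16718881/8565) = -50347*(-16718881/8565) = 841745501707/8565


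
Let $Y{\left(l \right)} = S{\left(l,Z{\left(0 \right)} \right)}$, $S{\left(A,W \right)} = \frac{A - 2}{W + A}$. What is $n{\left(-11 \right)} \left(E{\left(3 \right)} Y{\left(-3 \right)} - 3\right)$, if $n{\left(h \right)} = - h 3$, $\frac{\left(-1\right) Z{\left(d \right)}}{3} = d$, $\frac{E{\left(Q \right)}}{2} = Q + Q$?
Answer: $561$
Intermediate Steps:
$E{\left(Q \right)} = 4 Q$ ($E{\left(Q \right)} = 2 \left(Q + Q\right) = 2 \cdot 2 Q = 4 Q$)
$Z{\left(d \right)} = - 3 d$
$n{\left(h \right)} = - 3 h$
$S{\left(A,W \right)} = \frac{-2 + A}{A + W}$
$Y{\left(l \right)} = \frac{-2 + l}{l}$ ($Y{\left(l \right)} = \frac{-2 + l}{l - 0} = \frac{-2 + l}{l + 0} = \frac{-2 + l}{l}$)
$n{\left(-11 \right)} \left(E{\left(3 \right)} Y{\left(-3 \right)} - 3\right) = \left(-3\right) \left(-11\right) \left(4 \cdot 3 \frac{-2 - 3}{-3} - 3\right) = 33 \left(12 \left(\left(- \frac{1}{3}\right) \left(-5\right)\right) - 3\right) = 33 \left(12 \cdot \frac{5}{3} - 3\right) = 33 \left(20 - 3\right) = 33 \cdot 17 = 561$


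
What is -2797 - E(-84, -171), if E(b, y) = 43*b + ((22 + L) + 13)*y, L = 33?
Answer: 12443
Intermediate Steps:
E(b, y) = 43*b + 68*y (E(b, y) = 43*b + ((22 + 33) + 13)*y = 43*b + (55 + 13)*y = 43*b + 68*y)
-2797 - E(-84, -171) = -2797 - (43*(-84) + 68*(-171)) = -2797 - (-3612 - 11628) = -2797 - 1*(-15240) = -2797 + 15240 = 12443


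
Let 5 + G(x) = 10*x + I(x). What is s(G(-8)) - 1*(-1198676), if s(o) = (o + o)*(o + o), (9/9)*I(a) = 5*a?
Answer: 1261176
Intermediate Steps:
I(a) = 5*a
G(x) = -5 + 15*x (G(x) = -5 + (10*x + 5*x) = -5 + 15*x)
s(o) = 4*o**2 (s(o) = (2*o)*(2*o) = 4*o**2)
s(G(-8)) - 1*(-1198676) = 4*(-5 + 15*(-8))**2 - 1*(-1198676) = 4*(-5 - 120)**2 + 1198676 = 4*(-125)**2 + 1198676 = 4*15625 + 1198676 = 62500 + 1198676 = 1261176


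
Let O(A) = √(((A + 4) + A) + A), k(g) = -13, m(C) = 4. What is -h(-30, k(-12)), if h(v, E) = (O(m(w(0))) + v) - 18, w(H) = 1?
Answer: 44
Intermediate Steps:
O(A) = √(4 + 3*A) (O(A) = √(((4 + A) + A) + A) = √((4 + 2*A) + A) = √(4 + 3*A))
h(v, E) = -14 + v (h(v, E) = (√(4 + 3*4) + v) - 18 = (√(4 + 12) + v) - 18 = (√16 + v) - 18 = (4 + v) - 18 = -14 + v)
-h(-30, k(-12)) = -(-14 - 30) = -1*(-44) = 44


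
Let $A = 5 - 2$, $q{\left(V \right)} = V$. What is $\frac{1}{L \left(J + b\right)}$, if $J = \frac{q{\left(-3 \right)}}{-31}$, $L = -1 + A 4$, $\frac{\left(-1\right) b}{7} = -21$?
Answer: $\frac{31}{50160} \approx 0.00061802$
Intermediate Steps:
$b = 147$ ($b = \left(-7\right) \left(-21\right) = 147$)
$A = 3$ ($A = 5 - 2 = 3$)
$L = 11$ ($L = -1 + 3 \cdot 4 = -1 + 12 = 11$)
$J = \frac{3}{31}$ ($J = - \frac{3}{-31} = \left(-3\right) \left(- \frac{1}{31}\right) = \frac{3}{31} \approx 0.096774$)
$\frac{1}{L \left(J + b\right)} = \frac{1}{11 \left(\frac{3}{31} + 147\right)} = \frac{1}{11 \cdot \frac{4560}{31}} = \frac{1}{\frac{50160}{31}} = \frac{31}{50160}$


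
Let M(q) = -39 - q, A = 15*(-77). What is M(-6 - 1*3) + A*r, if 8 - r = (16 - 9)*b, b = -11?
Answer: -98205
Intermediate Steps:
A = -1155
r = 85 (r = 8 - (16 - 9)*(-11) = 8 - 7*(-11) = 8 - 1*(-77) = 8 + 77 = 85)
M(-6 - 1*3) + A*r = (-39 - (-6 - 1*3)) - 1155*85 = (-39 - (-6 - 3)) - 98175 = (-39 - 1*(-9)) - 98175 = (-39 + 9) - 98175 = -30 - 98175 = -98205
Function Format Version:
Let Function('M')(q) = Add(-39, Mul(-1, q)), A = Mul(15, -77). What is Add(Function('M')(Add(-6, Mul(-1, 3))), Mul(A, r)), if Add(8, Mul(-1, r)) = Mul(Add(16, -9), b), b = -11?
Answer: -98205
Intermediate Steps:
A = -1155
r = 85 (r = Add(8, Mul(-1, Mul(Add(16, -9), -11))) = Add(8, Mul(-1, Mul(7, -11))) = Add(8, Mul(-1, -77)) = Add(8, 77) = 85)
Add(Function('M')(Add(-6, Mul(-1, 3))), Mul(A, r)) = Add(Add(-39, Mul(-1, Add(-6, Mul(-1, 3)))), Mul(-1155, 85)) = Add(Add(-39, Mul(-1, Add(-6, -3))), -98175) = Add(Add(-39, Mul(-1, -9)), -98175) = Add(Add(-39, 9), -98175) = Add(-30, -98175) = -98205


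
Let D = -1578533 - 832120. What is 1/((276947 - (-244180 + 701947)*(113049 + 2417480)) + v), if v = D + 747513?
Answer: -1/1158394054936 ≈ -8.6326e-13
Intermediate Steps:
D = -2410653
v = -1663140 (v = -2410653 + 747513 = -1663140)
1/((276947 - (-244180 + 701947)*(113049 + 2417480)) + v) = 1/((276947 - (-244180 + 701947)*(113049 + 2417480)) - 1663140) = 1/((276947 - 457767*2530529) - 1663140) = 1/((276947 - 1*1158392668743) - 1663140) = 1/((276947 - 1158392668743) - 1663140) = 1/(-1158392391796 - 1663140) = 1/(-1158394054936) = -1/1158394054936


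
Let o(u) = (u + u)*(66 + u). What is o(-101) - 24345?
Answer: -17275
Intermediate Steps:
o(u) = 2*u*(66 + u) (o(u) = (2*u)*(66 + u) = 2*u*(66 + u))
o(-101) - 24345 = 2*(-101)*(66 - 101) - 24345 = 2*(-101)*(-35) - 24345 = 7070 - 24345 = -17275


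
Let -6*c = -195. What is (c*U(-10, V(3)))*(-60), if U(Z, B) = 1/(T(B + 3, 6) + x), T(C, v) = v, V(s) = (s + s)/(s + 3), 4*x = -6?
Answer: -1300/3 ≈ -433.33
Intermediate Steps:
x = -3/2 (x = (¼)*(-6) = -3/2 ≈ -1.5000)
c = 65/2 (c = -⅙*(-195) = 65/2 ≈ 32.500)
V(s) = 2*s/(3 + s) (V(s) = (2*s)/(3 + s) = 2*s/(3 + s))
U(Z, B) = 2/9 (U(Z, B) = 1/(6 - 3/2) = 1/(9/2) = 2/9)
(c*U(-10, V(3)))*(-60) = ((65/2)*(2/9))*(-60) = (65/9)*(-60) = -1300/3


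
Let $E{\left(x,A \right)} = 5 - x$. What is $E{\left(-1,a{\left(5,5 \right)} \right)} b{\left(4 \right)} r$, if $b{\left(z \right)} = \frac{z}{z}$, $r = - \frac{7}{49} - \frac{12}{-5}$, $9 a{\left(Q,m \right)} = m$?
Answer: $\frac{474}{35} \approx 13.543$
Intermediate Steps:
$a{\left(Q,m \right)} = \frac{m}{9}$
$r = \frac{79}{35}$ ($r = \left(-7\right) \frac{1}{49} - - \frac{12}{5} = - \frac{1}{7} + \frac{12}{5} = \frac{79}{35} \approx 2.2571$)
$b{\left(z \right)} = 1$
$E{\left(-1,a{\left(5,5 \right)} \right)} b{\left(4 \right)} r = \left(5 - -1\right) 1 \cdot \frac{79}{35} = \left(5 + 1\right) 1 \cdot \frac{79}{35} = 6 \cdot 1 \cdot \frac{79}{35} = 6 \cdot \frac{79}{35} = \frac{474}{35}$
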